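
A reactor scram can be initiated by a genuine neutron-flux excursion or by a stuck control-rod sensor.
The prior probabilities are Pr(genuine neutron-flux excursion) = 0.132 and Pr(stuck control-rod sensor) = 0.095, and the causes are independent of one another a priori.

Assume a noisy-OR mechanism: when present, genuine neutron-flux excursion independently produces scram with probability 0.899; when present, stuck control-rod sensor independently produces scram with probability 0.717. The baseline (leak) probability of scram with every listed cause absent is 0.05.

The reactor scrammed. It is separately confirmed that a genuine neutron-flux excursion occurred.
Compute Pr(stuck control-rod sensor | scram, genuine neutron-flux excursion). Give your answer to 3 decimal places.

Pr(stuck control-rod sensor | scram, genuine neutron-flux excursion) ≈ 0.101

Under noisy-OR, P(scram | causes) = 1 − (1−0.05)·∏(1−qᵢ) over the active causes.
For the numerator, keep only stuck control-rod sensor=true terms: 0.972846*0.095 = 0.092420
The normalizing constant is 0.90405*0.905 + 0.972846*0.095 = 0.910585
Posterior = 0.092420 / 0.910585 ≈ 0.101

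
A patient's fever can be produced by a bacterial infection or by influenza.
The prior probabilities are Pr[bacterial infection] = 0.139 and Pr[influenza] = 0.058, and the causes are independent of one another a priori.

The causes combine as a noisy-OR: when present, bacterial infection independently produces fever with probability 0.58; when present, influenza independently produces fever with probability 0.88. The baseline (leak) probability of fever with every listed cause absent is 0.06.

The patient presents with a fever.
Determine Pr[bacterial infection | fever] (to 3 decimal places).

Under noisy-OR, P(fever | causes) = 1 − (1−0.06)·∏(1−qᵢ) over the active causes.
For the numerator, keep only bacterial infection=true terms: 0.079244 + 0.007680 = 0.086924
Denominator P(fever): 0.06×0.861×0.942 + 0.8872×0.861×0.058 + 0.6052×0.139×0.942 + 0.952624×0.139×0.058 = 0.179893
Posterior = 0.086924 / 0.179893 ≈ 0.483

Pr[bacterial infection | fever] ≈ 0.483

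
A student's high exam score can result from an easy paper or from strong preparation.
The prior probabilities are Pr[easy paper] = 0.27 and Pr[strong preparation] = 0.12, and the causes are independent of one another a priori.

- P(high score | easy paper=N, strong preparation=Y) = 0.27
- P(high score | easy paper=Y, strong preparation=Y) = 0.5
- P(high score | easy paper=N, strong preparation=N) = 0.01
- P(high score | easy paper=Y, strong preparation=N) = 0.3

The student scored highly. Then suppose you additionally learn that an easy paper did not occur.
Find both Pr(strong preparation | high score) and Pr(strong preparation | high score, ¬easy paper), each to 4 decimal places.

Pr(strong preparation | high score) ≈ 0.3390; Pr(strong preparation | high score, ¬easy paper) ≈ 0.7864

Enumerate the 4 (easy paper, strong preparation) configurations and weight by the priors:
  P(high score) = 0.01*0.73*0.88 + 0.27*0.73*0.12 + 0.3*0.27*0.88 + 0.5*0.27*0.12
        = 0.006424 + 0.023652 + 0.071280 + 0.016200 = 0.117556
Keeping only the strong preparation-present terms gives 0.039852, so
  P(strong preparation | high score) = 0.039852 / 0.117556 ≈ 0.3390

Now also conditioning on easy paper≠true:
Enumerate both values of strong preparation and weight by the priors:
  P(high score | ¬easy paper) = 0.01*0.88 + 0.27*0.12
        = 0.008800 + 0.032400 = 0.041200
Configurations with strong preparation contribute 0.032400, so
  P(strong preparation | high score, ¬easy paper) = 0.032400 / 0.041200 ≈ 0.7864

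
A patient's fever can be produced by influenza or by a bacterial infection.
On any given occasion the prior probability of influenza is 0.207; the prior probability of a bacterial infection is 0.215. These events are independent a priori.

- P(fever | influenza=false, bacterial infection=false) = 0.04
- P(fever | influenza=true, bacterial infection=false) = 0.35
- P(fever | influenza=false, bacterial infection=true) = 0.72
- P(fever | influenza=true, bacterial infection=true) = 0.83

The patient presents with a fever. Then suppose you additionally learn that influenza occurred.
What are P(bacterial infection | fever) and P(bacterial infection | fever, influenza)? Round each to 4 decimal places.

P(bacterial infection | fever) ≈ 0.6614; P(bacterial infection | fever, influenza) ≈ 0.3938

Sum P(fever|·) weighted by the priors over the 4 (influenza, bacterial infection) configurations:
  P(fever) = 0.04*0.793*0.785 + 0.72*0.793*0.215 + 0.35*0.207*0.785 + 0.83*0.207*0.215
        = 0.024900 + 0.122756 + 0.056873 + 0.036939 = 0.241468
Configurations with bacterial infection contribute 0.159695, so
  P(bacterial infection | fever) = 0.159695 / 0.241468 ≈ 0.6614

Now condition on the additional information:
Numerator (weight on configurations with bacterial infection): 0.83·0.215 = 0.178450
The normalizing constant is 0.35·0.785 + 0.83·0.215 = 0.453200
P(bacterial infection | fever, influenza) = 0.178450/0.453200 ≈ 0.3938
This is intercausal reasoning (explaining away): once influenza accounts for the fever, bacterial infection becomes less likely.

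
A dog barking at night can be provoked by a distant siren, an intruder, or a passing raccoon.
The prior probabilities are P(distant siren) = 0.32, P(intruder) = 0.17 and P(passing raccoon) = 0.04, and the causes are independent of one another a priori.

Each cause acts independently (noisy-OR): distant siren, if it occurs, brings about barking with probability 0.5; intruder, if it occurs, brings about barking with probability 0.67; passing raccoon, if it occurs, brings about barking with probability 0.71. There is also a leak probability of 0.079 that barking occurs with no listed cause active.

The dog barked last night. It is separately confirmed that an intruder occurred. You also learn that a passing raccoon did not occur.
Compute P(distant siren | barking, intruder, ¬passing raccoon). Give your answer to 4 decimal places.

Under noisy-OR, P(barking | causes) = 1 − (1−0.079)·∏(1−qᵢ) over the active causes.
Enumerate both values of distant siren and weight by the priors:
  P(barking | intruder, ¬passing raccoon) = 0.69607*0.68 + 0.848035*0.32
        = 0.473328 + 0.271371 = 0.744699
Keeping only the distant siren-present terms gives 0.271371, so
  P(distant siren | barking, intruder, ¬passing raccoon) = 0.271371 / 0.744699 ≈ 0.3644

P(distant siren | barking, intruder, ¬passing raccoon) ≈ 0.3644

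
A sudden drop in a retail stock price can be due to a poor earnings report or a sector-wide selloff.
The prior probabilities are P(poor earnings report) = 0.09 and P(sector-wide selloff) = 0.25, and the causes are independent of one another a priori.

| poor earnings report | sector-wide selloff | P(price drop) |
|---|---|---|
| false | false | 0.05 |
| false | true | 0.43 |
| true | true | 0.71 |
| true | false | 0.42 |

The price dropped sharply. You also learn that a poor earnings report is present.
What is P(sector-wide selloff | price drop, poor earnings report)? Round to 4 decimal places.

P(sector-wide selloff | price drop, poor earnings report) ≈ 0.3604

For the numerator, keep only sector-wide selloff=true terms: 0.71*0.25 = 0.177500
Denominator P(price drop | poor earnings report): 0.42*0.75 + 0.71*0.25 = 0.492500
Posterior = 0.177500 / 0.492500 ≈ 0.3604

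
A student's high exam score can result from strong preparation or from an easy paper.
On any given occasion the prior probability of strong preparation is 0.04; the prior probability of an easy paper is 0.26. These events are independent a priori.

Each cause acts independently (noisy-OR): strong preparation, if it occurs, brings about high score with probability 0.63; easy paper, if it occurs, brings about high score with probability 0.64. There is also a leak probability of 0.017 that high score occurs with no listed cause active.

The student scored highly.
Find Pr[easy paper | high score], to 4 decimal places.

Pr[easy paper | high score] ≈ 0.8464

Under noisy-OR, P(high score | causes) = 1 − (1−0.017)·∏(1−qᵢ) over the active causes.
By total probability over the 4 (strong preparation, easy paper) configurations:
  P(high score) = 0.017×0.96×0.74 + 0.64612×0.96×0.26 + 0.63629×0.04×0.74 + 0.869064×0.04×0.26
        = 0.012077 + 0.161272 + 0.018834 + 0.009038 = 0.201221
Keeping only the easy paper-present terms gives 0.170310, so
  P(easy paper | high score) = 0.170310 / 0.201221 ≈ 0.8464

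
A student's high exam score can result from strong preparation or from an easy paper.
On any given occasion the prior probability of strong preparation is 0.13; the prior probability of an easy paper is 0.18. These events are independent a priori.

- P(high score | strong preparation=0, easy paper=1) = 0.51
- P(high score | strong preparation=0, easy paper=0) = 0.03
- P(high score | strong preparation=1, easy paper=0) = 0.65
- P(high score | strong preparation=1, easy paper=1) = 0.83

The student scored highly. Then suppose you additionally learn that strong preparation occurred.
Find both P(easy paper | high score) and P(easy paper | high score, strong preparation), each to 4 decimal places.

For the numerator, keep only easy paper=true terms: 0.079866 + 0.019422 = 0.099288
The normalizing constant is 0.03×0.87×0.82 + 0.51×0.87×0.18 + 0.65×0.13×0.82 + 0.83×0.13×0.18 = 0.189980
P(easy paper | high score) = 0.099288/0.189980 ≈ 0.5226

Now condition on the additional information:
Sum P(high score|·) weighted by the priors over both values of easy paper:
  P(high score | strong preparation) = 0.65·0.82 + 0.83·0.18
        = 0.533000 + 0.149400 = 0.682400
Keeping only the easy paper-present terms gives 0.149400, so
  P(easy paper | high score, strong preparation) = 0.149400 / 0.682400 ≈ 0.2189

P(easy paper | high score) ≈ 0.5226; P(easy paper | high score, strong preparation) ≈ 0.2189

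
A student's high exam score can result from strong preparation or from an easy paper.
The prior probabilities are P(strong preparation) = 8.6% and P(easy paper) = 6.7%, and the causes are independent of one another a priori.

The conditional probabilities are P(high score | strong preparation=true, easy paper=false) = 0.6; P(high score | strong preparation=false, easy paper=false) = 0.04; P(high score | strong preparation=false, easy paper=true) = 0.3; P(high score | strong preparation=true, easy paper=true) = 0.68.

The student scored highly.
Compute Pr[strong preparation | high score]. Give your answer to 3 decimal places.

By total probability over the 4 (strong preparation, easy paper) configurations:
  P(high score) = 0.04×0.914×0.933 + 0.3×0.914×0.067 + 0.6×0.086×0.933 + 0.68×0.086×0.067
        = 0.034110 + 0.018371 + 0.048143 + 0.003918 = 0.104542
Keeping only the strong preparation-present terms gives 0.052061, so
  P(strong preparation | high score) = 0.052061 / 0.104542 ≈ 0.498

Pr[strong preparation | high score] ≈ 0.498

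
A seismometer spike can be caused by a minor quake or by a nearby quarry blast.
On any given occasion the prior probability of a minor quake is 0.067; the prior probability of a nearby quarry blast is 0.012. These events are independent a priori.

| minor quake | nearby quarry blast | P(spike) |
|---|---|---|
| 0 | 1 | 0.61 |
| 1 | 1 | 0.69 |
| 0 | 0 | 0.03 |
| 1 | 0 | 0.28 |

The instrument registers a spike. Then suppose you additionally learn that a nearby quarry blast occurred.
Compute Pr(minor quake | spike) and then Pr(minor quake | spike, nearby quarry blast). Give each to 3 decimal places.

Numerator (weight on configurations with minor quake): 0.018535 + 0.000555 = 0.019090
Normalizer over all consistent configurations: 0.03×0.933×0.988 + 0.61×0.933×0.012 + 0.28×0.067×0.988 + 0.69×0.067×0.012 = 0.053574
Posterior = 0.019090 / 0.053574 ≈ 0.356

Now condition on the additional information:
By total probability over both values of minor quake:
  P(spike | nearby quarry blast) = 0.61×0.933 + 0.69×0.067
        = 0.569130 + 0.046230 = 0.615360
Keeping only the minor quake-present terms gives 0.046230, so
  P(minor quake | spike, nearby quarry blast) = 0.046230 / 0.615360 ≈ 0.075
The drop from 0.356 to 0.075 is the explaining-away (discounting) effect.

Pr(minor quake | spike) ≈ 0.356; Pr(minor quake | spike, nearby quarry blast) ≈ 0.075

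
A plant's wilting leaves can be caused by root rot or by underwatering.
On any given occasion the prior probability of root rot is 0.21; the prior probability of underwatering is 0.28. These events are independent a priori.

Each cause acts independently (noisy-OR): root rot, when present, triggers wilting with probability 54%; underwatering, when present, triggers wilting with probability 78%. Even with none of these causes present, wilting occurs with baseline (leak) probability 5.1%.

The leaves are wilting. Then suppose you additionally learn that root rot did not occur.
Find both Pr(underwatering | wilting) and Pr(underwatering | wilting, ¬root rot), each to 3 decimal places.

Pr(underwatering | wilting) ≈ 0.666; Pr(underwatering | wilting, ¬root rot) ≈ 0.858

Under noisy-OR, P(wilting | causes) = 1 − (1−0.051)·∏(1−qᵢ) over the active causes.
Enumerate the 4 (root rot, underwatering) configurations and weight by the priors:
  P(wilting) = 0.051·0.79·0.72 + 0.79122·0.79·0.28 + 0.56346·0.21·0.72 + 0.903961·0.21·0.28
        = 0.029009 + 0.175018 + 0.085195 + 0.053153 = 0.342375
Configurations with underwatering contribute 0.228171, so
  P(underwatering | wilting) = 0.228171 / 0.342375 ≈ 0.666

With the extra evidence:
Sum P(wilting|·) weighted by the priors over both values of underwatering:
  P(wilting | ¬root rot) = 0.051×0.72 + 0.79122×0.28
        = 0.036720 + 0.221542 = 0.258262
Keeping only the underwatering-present terms gives 0.221542, so
  P(underwatering | wilting, ¬root rot) = 0.221542 / 0.258262 ≈ 0.858
With root rot excluded, underwatering must carry more of the explanatory weight for the wilting.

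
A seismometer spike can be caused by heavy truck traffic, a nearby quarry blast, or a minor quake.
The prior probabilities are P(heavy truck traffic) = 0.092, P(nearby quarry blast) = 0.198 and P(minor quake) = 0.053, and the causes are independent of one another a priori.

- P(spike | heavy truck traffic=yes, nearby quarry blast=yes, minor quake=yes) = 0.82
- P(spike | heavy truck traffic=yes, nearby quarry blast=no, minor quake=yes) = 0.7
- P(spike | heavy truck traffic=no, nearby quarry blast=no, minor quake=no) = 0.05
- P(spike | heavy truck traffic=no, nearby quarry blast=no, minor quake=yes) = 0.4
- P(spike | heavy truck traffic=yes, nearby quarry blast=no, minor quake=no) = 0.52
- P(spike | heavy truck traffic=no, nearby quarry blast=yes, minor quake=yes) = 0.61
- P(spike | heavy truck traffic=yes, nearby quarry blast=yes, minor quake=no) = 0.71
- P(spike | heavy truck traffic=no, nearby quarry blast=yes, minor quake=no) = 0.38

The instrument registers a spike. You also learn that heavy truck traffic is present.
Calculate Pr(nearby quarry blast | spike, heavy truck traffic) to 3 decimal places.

Pr(nearby quarry blast | spike, heavy truck traffic) ≈ 0.250

Numerator (weight on configurations with nearby quarry blast): 0.133129 + 0.008605 = 0.141734
Denominator P(spike | heavy truck traffic): 0.52·0.802·0.947 + 0.7·0.802·0.053 + 0.71·0.198·0.947 + 0.82·0.198·0.053 = 0.566425
Posterior = 0.141734 / 0.566425 ≈ 0.250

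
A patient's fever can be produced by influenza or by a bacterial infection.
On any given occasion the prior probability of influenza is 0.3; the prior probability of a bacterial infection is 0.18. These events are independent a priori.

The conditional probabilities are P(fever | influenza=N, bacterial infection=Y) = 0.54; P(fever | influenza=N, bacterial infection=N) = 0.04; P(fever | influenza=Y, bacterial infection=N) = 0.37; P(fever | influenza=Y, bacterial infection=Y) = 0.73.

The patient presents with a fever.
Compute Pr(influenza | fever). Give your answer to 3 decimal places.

P(fever) = 0.04×0.7×0.82 + 0.54×0.7×0.18 + 0.37×0.3×0.82 + 0.73×0.3×0.18 = 0.022960 + 0.068040 + 0.091020 + 0.039420 = 0.221440
Of this, 0.130440 comes from 0.091020 + 0.039420 (the influenza=true cases).
So P(influenza | fever) = 0.130440/0.221440 ≈ 0.589.

Pr(influenza | fever) ≈ 0.589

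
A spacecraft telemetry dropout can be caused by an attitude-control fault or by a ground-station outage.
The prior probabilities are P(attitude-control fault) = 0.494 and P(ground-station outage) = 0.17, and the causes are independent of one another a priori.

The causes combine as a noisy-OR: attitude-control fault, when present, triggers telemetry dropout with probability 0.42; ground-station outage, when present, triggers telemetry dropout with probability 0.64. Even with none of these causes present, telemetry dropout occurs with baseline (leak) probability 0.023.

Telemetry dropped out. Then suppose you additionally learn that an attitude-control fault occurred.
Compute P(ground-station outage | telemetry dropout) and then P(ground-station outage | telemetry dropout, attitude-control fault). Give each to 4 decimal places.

P(ground-station outage | telemetry dropout) ≈ 0.3956; P(ground-station outage | telemetry dropout, attitude-control fault) ≈ 0.2734

Under noisy-OR, P(telemetry dropout | causes) = 1 − (1−0.023)·∏(1−qᵢ) over the active causes.
P(telemetry dropout) = 0.023*0.506*0.83 + 0.64828*0.506*0.17 + 0.43334*0.494*0.83 + 0.796002*0.494*0.17 = 0.009660 + 0.055765 + 0.177678 + 0.066848 = 0.309951
Of this, 0.122613 comes from 0.055765 + 0.066848 (the ground-station outage=true cases).
Hence the posterior is 0.122613/0.309951 ≈ 0.3956.

Now also conditioning on attitude-control fault=true:
P(telemetry dropout | attitude-control fault) = 0.43334*0.83 + 0.796002*0.17 = 0.359672 + 0.135320 = 0.494992
Restricting to configurations with ground-station outage present: 0.796002*0.17 = 0.135320.
So P(ground-station outage | telemetry dropout, attitude-control fault) = 0.135320/0.494992 ≈ 0.2734.
— attitude-control fault explains away the evidence for ground-station outage.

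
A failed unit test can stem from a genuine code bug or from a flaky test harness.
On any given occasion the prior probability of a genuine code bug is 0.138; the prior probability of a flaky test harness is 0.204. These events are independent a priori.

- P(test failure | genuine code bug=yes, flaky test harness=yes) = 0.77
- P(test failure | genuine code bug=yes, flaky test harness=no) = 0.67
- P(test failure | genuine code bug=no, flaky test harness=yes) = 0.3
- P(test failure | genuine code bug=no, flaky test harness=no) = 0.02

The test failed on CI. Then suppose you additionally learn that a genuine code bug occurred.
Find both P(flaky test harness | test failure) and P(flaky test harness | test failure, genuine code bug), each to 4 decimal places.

By total probability over the 4 (genuine code bug, flaky test harness) configurations:
  P(test failure) = 0.02·0.862·0.796 + 0.3·0.862·0.204 + 0.67·0.138·0.796 + 0.77·0.138·0.204
        = 0.013723 + 0.052754 + 0.073598 + 0.021677 = 0.161752
Configurations with flaky test harness contribute 0.074431, so
  P(flaky test harness | test failure) = 0.074431 / 0.161752 ≈ 0.4602

Now also conditioning on genuine code bug=true:
Numerator (weight on configurations with flaky test harness): 0.77*0.204 = 0.157080
The normalizing constant is 0.67*0.796 + 0.77*0.204 = 0.690400
Posterior = 0.157080 / 0.690400 ≈ 0.2275
— genuine code bug explains away the evidence for flaky test harness.

P(flaky test harness | test failure) ≈ 0.4602; P(flaky test harness | test failure, genuine code bug) ≈ 0.2275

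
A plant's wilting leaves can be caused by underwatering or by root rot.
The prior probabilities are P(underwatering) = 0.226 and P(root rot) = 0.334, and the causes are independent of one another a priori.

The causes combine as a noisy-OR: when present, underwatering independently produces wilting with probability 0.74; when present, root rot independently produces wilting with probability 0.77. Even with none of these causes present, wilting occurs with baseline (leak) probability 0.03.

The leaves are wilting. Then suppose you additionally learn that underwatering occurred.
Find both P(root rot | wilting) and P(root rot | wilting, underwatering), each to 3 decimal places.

Under noisy-OR, P(wilting | causes) = 1 − (1−0.03)·∏(1−qᵢ) over the active causes.
Enumerate the 4 (underwatering, root rot) configurations and weight by the priors:
  P(wilting) = 0.03*0.774*0.666 + 0.7769*0.774*0.334 + 0.7478*0.226*0.666 + 0.941994*0.226*0.334
        = 0.015465 + 0.200841 + 0.112556 + 0.071105 = 0.399967
Configurations with root rot contribute 0.271946, so
  P(root rot | wilting) = 0.271946 / 0.399967 ≈ 0.680

With the extra evidence:
Weight on root rot=true, given the evidence: 0.941994·0.334 = 0.314626
Denominator P(wilting | underwatering): 0.7478·0.666 + 0.941994·0.334 = 0.812661
Posterior = 0.314626 / 0.812661 ≈ 0.387
Conditioning on underwatering lowers the posterior on root rot: the classic explaining-away effect in a common-effect structure.

P(root rot | wilting) ≈ 0.680; P(root rot | wilting, underwatering) ≈ 0.387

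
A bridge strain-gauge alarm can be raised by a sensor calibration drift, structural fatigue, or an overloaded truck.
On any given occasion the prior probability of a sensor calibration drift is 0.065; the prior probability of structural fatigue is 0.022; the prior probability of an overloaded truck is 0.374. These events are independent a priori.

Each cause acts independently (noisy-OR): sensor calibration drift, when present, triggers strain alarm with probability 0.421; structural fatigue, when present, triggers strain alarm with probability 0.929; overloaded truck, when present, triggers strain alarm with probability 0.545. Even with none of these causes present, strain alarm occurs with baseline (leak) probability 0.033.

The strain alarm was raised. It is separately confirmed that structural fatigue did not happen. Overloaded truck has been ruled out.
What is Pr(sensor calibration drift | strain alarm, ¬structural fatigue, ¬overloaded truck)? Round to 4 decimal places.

Under noisy-OR, P(strain alarm | causes) = 1 − (1−0.033)·∏(1−qᵢ) over the active causes.
Enumerate both values of sensor calibration drift and weight by the priors:
  P(strain alarm | ¬structural fatigue, ¬overloaded truck) = 0.033*0.935 + 0.440107*0.065
        = 0.030855 + 0.028607 = 0.059462
The terms with sensor calibration drift present sum to 0.028607, so
  P(sensor calibration drift | strain alarm, ¬structural fatigue, ¬overloaded truck) = 0.028607 / 0.059462 ≈ 0.4811

Pr(sensor calibration drift | strain alarm, ¬structural fatigue, ¬overloaded truck) ≈ 0.4811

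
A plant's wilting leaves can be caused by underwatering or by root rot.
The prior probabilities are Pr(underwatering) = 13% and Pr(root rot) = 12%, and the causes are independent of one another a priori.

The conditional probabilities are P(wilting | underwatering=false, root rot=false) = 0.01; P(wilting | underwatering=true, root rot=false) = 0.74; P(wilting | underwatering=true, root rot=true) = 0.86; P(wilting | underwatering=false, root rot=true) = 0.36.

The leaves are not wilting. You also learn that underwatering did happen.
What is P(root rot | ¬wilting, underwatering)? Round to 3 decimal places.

For the numerator, keep only root rot=true terms: 0.14*0.12 = 0.016800
Denominator P(¬wilting | underwatering): 0.26*0.88 + 0.14*0.12 = 0.245600
P(root rot | ¬wilting, underwatering) = 0.016800/0.245600 ≈ 0.068

P(root rot | ¬wilting, underwatering) ≈ 0.068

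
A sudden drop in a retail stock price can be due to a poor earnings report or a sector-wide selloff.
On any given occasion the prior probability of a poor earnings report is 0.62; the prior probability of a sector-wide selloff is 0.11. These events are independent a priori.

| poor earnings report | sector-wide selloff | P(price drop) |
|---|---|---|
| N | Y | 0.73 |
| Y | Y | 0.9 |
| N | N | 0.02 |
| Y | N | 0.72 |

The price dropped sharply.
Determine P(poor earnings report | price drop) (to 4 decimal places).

P(price drop) = 0.02×0.38×0.89 + 0.73×0.38×0.11 + 0.72×0.62×0.89 + 0.9×0.62×0.11 = 0.006764 + 0.030514 + 0.397296 + 0.061380 = 0.495954
The poor earnings report-present share is 0.397296 + 0.061380 = 0.458676.
Hence the posterior is 0.458676/0.495954 ≈ 0.9248.

P(poor earnings report | price drop) ≈ 0.9248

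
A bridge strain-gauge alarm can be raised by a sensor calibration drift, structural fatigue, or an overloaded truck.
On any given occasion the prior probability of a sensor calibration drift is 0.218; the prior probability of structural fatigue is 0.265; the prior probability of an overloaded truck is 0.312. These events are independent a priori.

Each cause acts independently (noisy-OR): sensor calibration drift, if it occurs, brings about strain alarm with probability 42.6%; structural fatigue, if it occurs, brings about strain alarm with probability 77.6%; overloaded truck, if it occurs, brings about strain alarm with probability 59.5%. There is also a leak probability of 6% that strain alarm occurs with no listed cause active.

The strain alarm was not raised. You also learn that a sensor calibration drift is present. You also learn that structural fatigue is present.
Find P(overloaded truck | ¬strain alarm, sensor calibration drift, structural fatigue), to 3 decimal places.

Under noisy-OR, P(strain alarm | causes) = 1 − (1−0.06)·∏(1−qᵢ) over the active causes.
P(¬strain alarm | sensor calibration drift, structural fatigue) = 0.120861×0.688 + 0.048949×0.312 = 0.083152 + 0.015272 = 0.098424
Of this, 0.015272 comes from 0.048949×0.312 (the overloaded truck=true cases).
So P(overloaded truck | ¬strain alarm, sensor calibration drift, structural fatigue) = 0.015272/0.098424 ≈ 0.155.

P(overloaded truck | ¬strain alarm, sensor calibration drift, structural fatigue) ≈ 0.155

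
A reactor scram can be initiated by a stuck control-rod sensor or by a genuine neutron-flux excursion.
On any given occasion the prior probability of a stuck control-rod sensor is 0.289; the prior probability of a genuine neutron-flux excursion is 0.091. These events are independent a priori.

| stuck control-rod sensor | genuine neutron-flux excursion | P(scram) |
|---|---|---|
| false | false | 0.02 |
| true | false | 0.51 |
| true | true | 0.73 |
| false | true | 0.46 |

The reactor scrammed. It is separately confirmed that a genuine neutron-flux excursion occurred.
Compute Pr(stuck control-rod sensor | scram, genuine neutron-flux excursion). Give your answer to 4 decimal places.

Numerator (weight on configurations with stuck control-rod sensor): 0.73*0.289 = 0.210970
The normalizing constant is 0.46*0.711 + 0.73*0.289 = 0.538030
Posterior = 0.210970 / 0.538030 ≈ 0.3921

Pr(stuck control-rod sensor | scram, genuine neutron-flux excursion) ≈ 0.3921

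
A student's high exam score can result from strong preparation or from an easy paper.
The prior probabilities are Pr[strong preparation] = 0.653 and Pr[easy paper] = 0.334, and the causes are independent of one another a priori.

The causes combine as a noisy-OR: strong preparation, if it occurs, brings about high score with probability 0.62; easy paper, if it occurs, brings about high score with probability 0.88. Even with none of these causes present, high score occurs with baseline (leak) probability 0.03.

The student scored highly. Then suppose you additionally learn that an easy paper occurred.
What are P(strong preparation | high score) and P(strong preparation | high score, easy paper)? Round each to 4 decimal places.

Under noisy-OR, P(high score | causes) = 1 − (1−0.03)·∏(1−qᵢ) over the active causes.
Enumerate the 4 (strong preparation, easy paper) configurations and weight by the priors:
  P(high score) = 0.03·0.347·0.666 + 0.8836·0.347·0.334 + 0.6314·0.653·0.666 + 0.955768·0.653·0.334
        = 0.006933 + 0.102407 + 0.274595 + 0.208455 = 0.592390
Keeping only the strong preparation-present terms gives 0.483050, so
  P(strong preparation | high score) = 0.483050 / 0.592390 ≈ 0.8154

Now condition on the additional information:
For the numerator, keep only strong preparation=true terms: 0.955768×0.653 = 0.624117
Denominator P(high score | easy paper): 0.8836×0.347 + 0.955768×0.653 = 0.930726
P(strong preparation | high score, easy paper) = 0.624117/0.930726 ≈ 0.6706

P(strong preparation | high score) ≈ 0.8154; P(strong preparation | high score, easy paper) ≈ 0.6706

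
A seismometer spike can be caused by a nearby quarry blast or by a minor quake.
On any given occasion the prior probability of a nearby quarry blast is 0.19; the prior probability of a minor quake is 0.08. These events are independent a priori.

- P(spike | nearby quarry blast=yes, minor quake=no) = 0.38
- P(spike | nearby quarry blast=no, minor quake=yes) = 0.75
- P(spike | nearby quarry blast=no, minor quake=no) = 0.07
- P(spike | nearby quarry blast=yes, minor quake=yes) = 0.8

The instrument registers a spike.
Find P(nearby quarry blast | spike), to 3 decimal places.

For the numerator, keep only nearby quarry blast=true terms: 0.066424 + 0.012160 = 0.078584
Denominator P(spike): 0.07*0.81*0.92 + 0.75*0.81*0.08 + 0.38*0.19*0.92 + 0.8*0.19*0.08 = 0.179348
P(nearby quarry blast | spike) = 0.078584/0.179348 ≈ 0.438

P(nearby quarry blast | spike) ≈ 0.438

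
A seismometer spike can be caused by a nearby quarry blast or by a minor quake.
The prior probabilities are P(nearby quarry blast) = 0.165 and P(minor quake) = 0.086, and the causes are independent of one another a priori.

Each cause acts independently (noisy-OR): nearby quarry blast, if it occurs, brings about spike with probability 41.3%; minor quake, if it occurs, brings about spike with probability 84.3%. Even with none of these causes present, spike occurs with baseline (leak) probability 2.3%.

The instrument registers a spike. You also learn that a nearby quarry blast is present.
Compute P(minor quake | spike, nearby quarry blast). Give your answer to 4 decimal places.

P(minor quake | spike, nearby quarry blast) ≈ 0.1672

Under noisy-OR, P(spike | causes) = 1 − (1−0.023)·∏(1−qᵢ) over the active causes.
Enumerate both values of minor quake and weight by the priors:
  P(spike | nearby quarry blast) = 0.426501*0.914 + 0.909961*0.086
        = 0.389822 + 0.078257 = 0.468079
Configurations with minor quake contribute 0.078257, so
  P(minor quake | spike, nearby quarry blast) = 0.078257 / 0.468079 ≈ 0.1672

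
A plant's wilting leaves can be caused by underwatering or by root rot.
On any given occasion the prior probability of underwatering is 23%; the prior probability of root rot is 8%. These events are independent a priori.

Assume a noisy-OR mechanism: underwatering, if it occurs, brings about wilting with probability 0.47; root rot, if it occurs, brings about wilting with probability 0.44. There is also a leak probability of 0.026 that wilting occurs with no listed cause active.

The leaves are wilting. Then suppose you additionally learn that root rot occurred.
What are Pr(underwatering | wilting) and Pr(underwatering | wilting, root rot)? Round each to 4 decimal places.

Under noisy-OR, P(wilting | causes) = 1 − (1−0.026)·∏(1−qᵢ) over the active causes.
P(wilting) = 0.026*0.77*0.92 + 0.45456*0.77*0.08 + 0.48378*0.23*0.92 + 0.710917*0.23*0.08 = 0.018418 + 0.028001 + 0.102368 + 0.013081 = 0.161868
The underwatering-present share is 0.102368 + 0.013081 = 0.115449.
So P(underwatering | wilting) = 0.115449/0.161868 ≈ 0.7132.

Now also conditioning on root rot=true:
For the numerator, keep only underwatering=true terms: 0.710917·0.23 = 0.163511
The normalizing constant is 0.45456·0.77 + 0.710917·0.23 = 0.513522
Posterior = 0.163511 / 0.513522 ≈ 0.3184

Pr(underwatering | wilting) ≈ 0.7132; Pr(underwatering | wilting, root rot) ≈ 0.3184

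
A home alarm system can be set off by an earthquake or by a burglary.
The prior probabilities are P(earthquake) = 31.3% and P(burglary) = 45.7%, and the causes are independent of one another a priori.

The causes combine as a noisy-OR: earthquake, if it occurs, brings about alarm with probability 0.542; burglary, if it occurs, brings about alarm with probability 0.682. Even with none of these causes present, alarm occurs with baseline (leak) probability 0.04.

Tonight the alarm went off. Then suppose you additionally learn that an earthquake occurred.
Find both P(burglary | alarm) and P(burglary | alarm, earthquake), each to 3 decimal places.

Under noisy-OR, P(alarm | causes) = 1 − (1−0.04)·∏(1−qᵢ) over the active causes.
Numerator (weight on configurations with burglary): 0.218114 + 0.123041 = 0.341155
Denominator P(alarm): 0.04×0.687×0.543 + 0.69472×0.687×0.457 + 0.56032×0.313×0.543 + 0.860182×0.313×0.457 = 0.451308
P(burglary | alarm) = 0.341155/0.451308 ≈ 0.756

Now also conditioning on earthquake=true:
For the numerator, keep only burglary=true terms: 0.860182*0.457 = 0.393103
The normalizing constant is 0.56032*0.543 + 0.860182*0.457 = 0.697357
P(burglary | alarm, earthquake) = 0.393103/0.697357 ≈ 0.564

P(burglary | alarm) ≈ 0.756; P(burglary | alarm, earthquake) ≈ 0.564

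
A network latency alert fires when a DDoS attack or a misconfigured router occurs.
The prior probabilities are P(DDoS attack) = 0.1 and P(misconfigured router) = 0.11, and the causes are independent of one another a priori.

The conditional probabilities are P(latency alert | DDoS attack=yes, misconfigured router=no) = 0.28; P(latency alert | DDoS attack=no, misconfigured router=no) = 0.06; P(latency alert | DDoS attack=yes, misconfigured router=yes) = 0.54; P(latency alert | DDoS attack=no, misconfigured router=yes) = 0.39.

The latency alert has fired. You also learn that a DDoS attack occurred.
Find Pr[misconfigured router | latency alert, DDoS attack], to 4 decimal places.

Pr[misconfigured router | latency alert, DDoS attack] ≈ 0.1925

Numerator (weight on configurations with misconfigured router): 0.54*0.11 = 0.059400
Denominator P(latency alert | DDoS attack): 0.28*0.89 + 0.54*0.11 = 0.308600
P(misconfigured router | latency alert, DDoS attack) = 0.059400/0.308600 ≈ 0.1925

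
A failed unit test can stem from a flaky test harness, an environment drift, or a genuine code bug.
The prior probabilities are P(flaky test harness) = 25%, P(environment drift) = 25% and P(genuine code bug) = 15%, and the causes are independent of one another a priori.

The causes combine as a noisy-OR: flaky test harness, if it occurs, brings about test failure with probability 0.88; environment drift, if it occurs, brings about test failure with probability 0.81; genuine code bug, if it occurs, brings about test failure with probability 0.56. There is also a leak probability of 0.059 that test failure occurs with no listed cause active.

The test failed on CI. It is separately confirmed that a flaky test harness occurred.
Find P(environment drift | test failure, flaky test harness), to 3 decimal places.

P(environment drift | test failure, flaky test harness) ≈ 0.267

Under noisy-OR, P(test failure | causes) = 1 − (1−0.059)·∏(1−qᵢ) over the active causes.
P(test failure | flaky test harness) = 0.88708*0.75*0.85 + 0.950315*0.75*0.15 + 0.978545*0.25*0.85 + 0.99056*0.25*0.15 = 0.565514 + 0.106910 + 0.207941 + 0.037146 = 0.917511
Of this, 0.245087 comes from 0.207941 + 0.037146 (the environment drift=true cases).
So P(environment drift | test failure, flaky test harness) = 0.245087/0.917511 ≈ 0.267.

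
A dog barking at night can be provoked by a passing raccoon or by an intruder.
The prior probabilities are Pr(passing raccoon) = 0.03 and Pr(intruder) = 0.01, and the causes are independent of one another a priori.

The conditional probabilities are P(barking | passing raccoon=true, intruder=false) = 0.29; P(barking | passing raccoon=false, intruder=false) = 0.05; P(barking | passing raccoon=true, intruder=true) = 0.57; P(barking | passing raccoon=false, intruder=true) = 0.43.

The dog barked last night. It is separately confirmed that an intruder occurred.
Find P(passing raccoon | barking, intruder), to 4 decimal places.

Enumerate both values of passing raccoon and weight by the priors:
  P(barking | intruder) = 0.43×0.97 + 0.57×0.03
        = 0.417100 + 0.017100 = 0.434200
Keeping only the passing raccoon-present terms gives 0.017100, so
  P(passing raccoon | barking, intruder) = 0.017100 / 0.434200 ≈ 0.0394

P(passing raccoon | barking, intruder) ≈ 0.0394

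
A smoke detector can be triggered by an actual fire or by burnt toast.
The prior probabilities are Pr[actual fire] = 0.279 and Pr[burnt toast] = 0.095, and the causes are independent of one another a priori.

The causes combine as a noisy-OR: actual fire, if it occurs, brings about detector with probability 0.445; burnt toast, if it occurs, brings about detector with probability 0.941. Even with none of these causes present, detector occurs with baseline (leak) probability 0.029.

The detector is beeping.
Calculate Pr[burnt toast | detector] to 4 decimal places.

Under noisy-OR, P(detector | causes) = 1 − (1−0.029)·∏(1−qᵢ) over the active causes.
Sum P(detector|·) weighted by the priors over the 4 (actual fire, burnt toast) configurations:
  P(detector) = 0.029*0.721*0.905 + 0.942711*0.721*0.095 + 0.461095*0.279*0.905 + 0.968205*0.279*0.095
        = 0.018923 + 0.064571 + 0.116424 + 0.025662 = 0.225580
Configurations with burnt toast contribute 0.090233, so
  P(burnt toast | detector) = 0.090233 / 0.225580 ≈ 0.4000

Pr[burnt toast | detector] ≈ 0.4000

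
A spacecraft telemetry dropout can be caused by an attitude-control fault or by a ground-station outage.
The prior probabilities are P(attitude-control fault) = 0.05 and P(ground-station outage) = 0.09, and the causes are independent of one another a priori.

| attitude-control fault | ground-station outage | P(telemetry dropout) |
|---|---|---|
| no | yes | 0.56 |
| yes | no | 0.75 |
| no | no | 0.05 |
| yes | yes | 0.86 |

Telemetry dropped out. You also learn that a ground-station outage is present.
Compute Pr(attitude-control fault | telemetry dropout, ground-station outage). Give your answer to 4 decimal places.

P(telemetry dropout | ground-station outage) = 0.56×0.95 + 0.86×0.05 = 0.532000 + 0.043000 = 0.575000
The attitude-control fault-present share is 0.86×0.05 = 0.043000.
P(attitude-control fault | telemetry dropout, ground-station outage) = 0.043000 / 0.575000 ≈ 0.0748

Pr(attitude-control fault | telemetry dropout, ground-station outage) ≈ 0.0748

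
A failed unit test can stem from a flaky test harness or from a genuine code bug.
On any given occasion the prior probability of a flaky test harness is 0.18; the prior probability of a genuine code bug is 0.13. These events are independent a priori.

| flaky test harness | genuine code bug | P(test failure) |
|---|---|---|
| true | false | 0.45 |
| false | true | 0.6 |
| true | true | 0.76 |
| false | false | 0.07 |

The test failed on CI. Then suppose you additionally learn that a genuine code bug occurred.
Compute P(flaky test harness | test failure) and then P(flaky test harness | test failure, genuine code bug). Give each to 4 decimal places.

P(test failure) = 0.07×0.82×0.87 + 0.6×0.82×0.13 + 0.45×0.18×0.87 + 0.76×0.18×0.13 = 0.049938 + 0.063960 + 0.070470 + 0.017784 = 0.202152
The flaky test harness-present share is 0.070470 + 0.017784 = 0.088254.
P(flaky test harness | test failure) = 0.088254 / 0.202152 ≈ 0.4366

With the extra evidence:
Weight on flaky test harness=true, given the evidence: 0.76×0.18 = 0.136800
The normalizing constant is 0.6×0.82 + 0.76×0.18 = 0.628800
P(flaky test harness | test failure, genuine code bug) = 0.136800/0.628800 ≈ 0.2176

P(flaky test harness | test failure) ≈ 0.4366; P(flaky test harness | test failure, genuine code bug) ≈ 0.2176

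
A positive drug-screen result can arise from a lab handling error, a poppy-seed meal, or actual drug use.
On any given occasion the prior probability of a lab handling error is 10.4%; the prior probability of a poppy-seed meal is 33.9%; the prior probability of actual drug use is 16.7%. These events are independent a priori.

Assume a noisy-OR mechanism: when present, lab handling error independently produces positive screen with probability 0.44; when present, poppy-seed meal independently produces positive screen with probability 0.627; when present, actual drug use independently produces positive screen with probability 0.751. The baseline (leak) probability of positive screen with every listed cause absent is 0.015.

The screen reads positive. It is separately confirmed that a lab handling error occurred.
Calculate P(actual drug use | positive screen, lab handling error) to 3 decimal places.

Under noisy-OR, P(positive screen | causes) = 1 − (1−0.015)·∏(1−qᵢ) over the active causes.
P(positive screen | lab handling error) = 0.4484×0.661×0.833 + 0.862652×0.661×0.167 + 0.794253×0.339×0.833 + 0.948769×0.339×0.167 = 0.246895 + 0.095226 + 0.224287 + 0.053713 = 0.620121
Of this, 0.148939 comes from 0.095226 + 0.053713 (the actual drug use=true cases).
So P(actual drug use | positive screen, lab handling error) = 0.148939/0.620121 ≈ 0.240.

P(actual drug use | positive screen, lab handling error) ≈ 0.240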